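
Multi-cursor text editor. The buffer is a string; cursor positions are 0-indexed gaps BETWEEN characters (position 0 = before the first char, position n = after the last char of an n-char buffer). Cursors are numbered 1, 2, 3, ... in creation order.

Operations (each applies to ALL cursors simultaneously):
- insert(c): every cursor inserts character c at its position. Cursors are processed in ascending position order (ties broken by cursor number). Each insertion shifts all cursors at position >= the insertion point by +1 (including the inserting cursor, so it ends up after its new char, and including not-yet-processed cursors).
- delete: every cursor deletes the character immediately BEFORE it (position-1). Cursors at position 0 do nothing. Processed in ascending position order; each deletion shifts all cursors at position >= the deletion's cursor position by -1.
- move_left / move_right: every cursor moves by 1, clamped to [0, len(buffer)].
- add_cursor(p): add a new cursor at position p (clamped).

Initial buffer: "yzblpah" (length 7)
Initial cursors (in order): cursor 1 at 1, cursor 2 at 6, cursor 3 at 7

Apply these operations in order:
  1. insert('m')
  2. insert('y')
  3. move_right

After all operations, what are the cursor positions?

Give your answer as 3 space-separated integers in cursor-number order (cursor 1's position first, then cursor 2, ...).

Answer: 4 11 13

Derivation:
After op 1 (insert('m')): buffer="ymzblpamhm" (len 10), cursors c1@2 c2@8 c3@10, authorship .1.....2.3
After op 2 (insert('y')): buffer="ymyzblpamyhmy" (len 13), cursors c1@3 c2@10 c3@13, authorship .11.....22.33
After op 3 (move_right): buffer="ymyzblpamyhmy" (len 13), cursors c1@4 c2@11 c3@13, authorship .11.....22.33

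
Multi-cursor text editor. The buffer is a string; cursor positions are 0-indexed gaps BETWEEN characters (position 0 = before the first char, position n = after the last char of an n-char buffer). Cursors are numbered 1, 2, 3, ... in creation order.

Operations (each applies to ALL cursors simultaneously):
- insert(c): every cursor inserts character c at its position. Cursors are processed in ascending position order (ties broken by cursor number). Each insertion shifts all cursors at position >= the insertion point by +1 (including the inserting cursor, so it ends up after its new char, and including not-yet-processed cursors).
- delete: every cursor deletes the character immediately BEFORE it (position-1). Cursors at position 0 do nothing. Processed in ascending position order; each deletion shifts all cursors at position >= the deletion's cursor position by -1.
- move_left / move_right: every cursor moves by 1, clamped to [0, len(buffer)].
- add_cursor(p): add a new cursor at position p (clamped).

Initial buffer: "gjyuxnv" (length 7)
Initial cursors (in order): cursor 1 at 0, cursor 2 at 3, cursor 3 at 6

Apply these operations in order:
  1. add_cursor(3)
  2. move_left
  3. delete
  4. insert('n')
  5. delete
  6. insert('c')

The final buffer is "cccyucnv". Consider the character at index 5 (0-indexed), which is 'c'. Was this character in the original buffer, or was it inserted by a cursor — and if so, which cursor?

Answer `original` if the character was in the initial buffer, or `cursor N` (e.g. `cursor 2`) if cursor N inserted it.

After op 1 (add_cursor(3)): buffer="gjyuxnv" (len 7), cursors c1@0 c2@3 c4@3 c3@6, authorship .......
After op 2 (move_left): buffer="gjyuxnv" (len 7), cursors c1@0 c2@2 c4@2 c3@5, authorship .......
After op 3 (delete): buffer="yunv" (len 4), cursors c1@0 c2@0 c4@0 c3@2, authorship ....
After op 4 (insert('n')): buffer="nnnyunnv" (len 8), cursors c1@3 c2@3 c4@3 c3@6, authorship 124..3..
After op 5 (delete): buffer="yunv" (len 4), cursors c1@0 c2@0 c4@0 c3@2, authorship ....
After op 6 (insert('c')): buffer="cccyucnv" (len 8), cursors c1@3 c2@3 c4@3 c3@6, authorship 124..3..
Authorship (.=original, N=cursor N): 1 2 4 . . 3 . .
Index 5: author = 3

Answer: cursor 3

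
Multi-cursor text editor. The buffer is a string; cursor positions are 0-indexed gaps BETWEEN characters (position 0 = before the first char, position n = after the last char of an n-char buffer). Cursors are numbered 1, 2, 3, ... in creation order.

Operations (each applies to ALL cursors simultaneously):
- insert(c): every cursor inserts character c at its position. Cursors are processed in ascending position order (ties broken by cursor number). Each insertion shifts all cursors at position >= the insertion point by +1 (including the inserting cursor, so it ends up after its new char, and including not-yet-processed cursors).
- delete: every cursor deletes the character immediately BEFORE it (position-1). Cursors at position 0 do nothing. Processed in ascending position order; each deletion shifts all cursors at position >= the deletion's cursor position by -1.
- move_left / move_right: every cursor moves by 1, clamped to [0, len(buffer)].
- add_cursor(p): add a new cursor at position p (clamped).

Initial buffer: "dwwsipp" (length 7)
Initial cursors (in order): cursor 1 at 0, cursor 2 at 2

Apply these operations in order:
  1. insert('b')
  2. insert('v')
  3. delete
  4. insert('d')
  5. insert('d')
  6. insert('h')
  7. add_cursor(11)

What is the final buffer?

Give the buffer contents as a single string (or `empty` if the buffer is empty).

Answer: bddhdwbddhwsipp

Derivation:
After op 1 (insert('b')): buffer="bdwbwsipp" (len 9), cursors c1@1 c2@4, authorship 1..2.....
After op 2 (insert('v')): buffer="bvdwbvwsipp" (len 11), cursors c1@2 c2@6, authorship 11..22.....
After op 3 (delete): buffer="bdwbwsipp" (len 9), cursors c1@1 c2@4, authorship 1..2.....
After op 4 (insert('d')): buffer="bddwbdwsipp" (len 11), cursors c1@2 c2@6, authorship 11..22.....
After op 5 (insert('d')): buffer="bdddwbddwsipp" (len 13), cursors c1@3 c2@8, authorship 111..222.....
After op 6 (insert('h')): buffer="bddhdwbddhwsipp" (len 15), cursors c1@4 c2@10, authorship 1111..2222.....
After op 7 (add_cursor(11)): buffer="bddhdwbddhwsipp" (len 15), cursors c1@4 c2@10 c3@11, authorship 1111..2222.....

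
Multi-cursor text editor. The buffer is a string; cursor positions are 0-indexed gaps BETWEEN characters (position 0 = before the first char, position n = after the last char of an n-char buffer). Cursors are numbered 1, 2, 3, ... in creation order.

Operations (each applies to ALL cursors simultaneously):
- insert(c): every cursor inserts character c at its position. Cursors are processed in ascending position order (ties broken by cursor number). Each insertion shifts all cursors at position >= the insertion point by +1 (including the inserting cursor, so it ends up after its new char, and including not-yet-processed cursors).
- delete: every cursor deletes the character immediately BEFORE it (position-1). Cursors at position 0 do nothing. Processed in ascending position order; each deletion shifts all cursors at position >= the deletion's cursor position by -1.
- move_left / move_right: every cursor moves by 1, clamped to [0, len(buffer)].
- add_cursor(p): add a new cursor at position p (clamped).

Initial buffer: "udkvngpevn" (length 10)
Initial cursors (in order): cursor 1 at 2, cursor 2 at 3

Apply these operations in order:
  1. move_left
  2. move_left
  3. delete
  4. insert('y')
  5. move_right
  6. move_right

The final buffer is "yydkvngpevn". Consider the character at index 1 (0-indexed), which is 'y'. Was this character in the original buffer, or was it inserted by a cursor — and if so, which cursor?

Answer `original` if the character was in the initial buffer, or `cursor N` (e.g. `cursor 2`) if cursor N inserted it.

Answer: cursor 2

Derivation:
After op 1 (move_left): buffer="udkvngpevn" (len 10), cursors c1@1 c2@2, authorship ..........
After op 2 (move_left): buffer="udkvngpevn" (len 10), cursors c1@0 c2@1, authorship ..........
After op 3 (delete): buffer="dkvngpevn" (len 9), cursors c1@0 c2@0, authorship .........
After op 4 (insert('y')): buffer="yydkvngpevn" (len 11), cursors c1@2 c2@2, authorship 12.........
After op 5 (move_right): buffer="yydkvngpevn" (len 11), cursors c1@3 c2@3, authorship 12.........
After op 6 (move_right): buffer="yydkvngpevn" (len 11), cursors c1@4 c2@4, authorship 12.........
Authorship (.=original, N=cursor N): 1 2 . . . . . . . . .
Index 1: author = 2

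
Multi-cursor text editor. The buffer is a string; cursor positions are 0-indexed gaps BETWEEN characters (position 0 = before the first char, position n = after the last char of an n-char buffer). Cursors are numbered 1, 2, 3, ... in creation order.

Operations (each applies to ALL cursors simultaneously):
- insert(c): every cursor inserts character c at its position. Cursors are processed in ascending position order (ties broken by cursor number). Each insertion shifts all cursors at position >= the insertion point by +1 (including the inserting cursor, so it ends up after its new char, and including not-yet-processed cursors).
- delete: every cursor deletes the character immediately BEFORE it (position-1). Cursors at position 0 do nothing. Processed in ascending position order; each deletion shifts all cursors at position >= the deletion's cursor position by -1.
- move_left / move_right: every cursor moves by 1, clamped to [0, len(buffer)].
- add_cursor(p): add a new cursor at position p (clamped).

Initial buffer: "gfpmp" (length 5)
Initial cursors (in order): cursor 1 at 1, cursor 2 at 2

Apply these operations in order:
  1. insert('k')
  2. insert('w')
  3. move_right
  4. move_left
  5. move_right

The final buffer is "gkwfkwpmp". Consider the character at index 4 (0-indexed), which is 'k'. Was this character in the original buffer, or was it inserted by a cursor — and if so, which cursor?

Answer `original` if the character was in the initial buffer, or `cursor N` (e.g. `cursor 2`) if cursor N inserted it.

After op 1 (insert('k')): buffer="gkfkpmp" (len 7), cursors c1@2 c2@4, authorship .1.2...
After op 2 (insert('w')): buffer="gkwfkwpmp" (len 9), cursors c1@3 c2@6, authorship .11.22...
After op 3 (move_right): buffer="gkwfkwpmp" (len 9), cursors c1@4 c2@7, authorship .11.22...
After op 4 (move_left): buffer="gkwfkwpmp" (len 9), cursors c1@3 c2@6, authorship .11.22...
After op 5 (move_right): buffer="gkwfkwpmp" (len 9), cursors c1@4 c2@7, authorship .11.22...
Authorship (.=original, N=cursor N): . 1 1 . 2 2 . . .
Index 4: author = 2

Answer: cursor 2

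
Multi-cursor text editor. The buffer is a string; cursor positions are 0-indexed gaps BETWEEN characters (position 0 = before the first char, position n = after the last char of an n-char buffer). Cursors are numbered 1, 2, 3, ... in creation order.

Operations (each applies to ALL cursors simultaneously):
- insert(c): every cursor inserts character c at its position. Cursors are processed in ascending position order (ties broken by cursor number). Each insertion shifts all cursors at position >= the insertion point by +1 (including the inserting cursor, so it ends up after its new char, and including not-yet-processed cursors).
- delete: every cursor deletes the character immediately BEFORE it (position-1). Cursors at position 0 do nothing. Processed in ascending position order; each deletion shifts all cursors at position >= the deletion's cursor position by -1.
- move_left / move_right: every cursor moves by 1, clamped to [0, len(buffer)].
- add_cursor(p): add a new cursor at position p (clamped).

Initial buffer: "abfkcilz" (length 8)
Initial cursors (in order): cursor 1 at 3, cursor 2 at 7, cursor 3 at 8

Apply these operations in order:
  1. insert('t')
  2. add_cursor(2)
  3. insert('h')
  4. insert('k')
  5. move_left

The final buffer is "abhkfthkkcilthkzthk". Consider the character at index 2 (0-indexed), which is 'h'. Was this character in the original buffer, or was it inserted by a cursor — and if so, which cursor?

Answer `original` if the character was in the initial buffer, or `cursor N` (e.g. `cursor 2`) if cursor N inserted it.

Answer: cursor 4

Derivation:
After op 1 (insert('t')): buffer="abftkciltzt" (len 11), cursors c1@4 c2@9 c3@11, authorship ...1....2.3
After op 2 (add_cursor(2)): buffer="abftkciltzt" (len 11), cursors c4@2 c1@4 c2@9 c3@11, authorship ...1....2.3
After op 3 (insert('h')): buffer="abhfthkcilthzth" (len 15), cursors c4@3 c1@6 c2@12 c3@15, authorship ..4.11....22.33
After op 4 (insert('k')): buffer="abhkfthkkcilthkzthk" (len 19), cursors c4@4 c1@8 c2@15 c3@19, authorship ..44.111....222.333
After op 5 (move_left): buffer="abhkfthkkcilthkzthk" (len 19), cursors c4@3 c1@7 c2@14 c3@18, authorship ..44.111....222.333
Authorship (.=original, N=cursor N): . . 4 4 . 1 1 1 . . . . 2 2 2 . 3 3 3
Index 2: author = 4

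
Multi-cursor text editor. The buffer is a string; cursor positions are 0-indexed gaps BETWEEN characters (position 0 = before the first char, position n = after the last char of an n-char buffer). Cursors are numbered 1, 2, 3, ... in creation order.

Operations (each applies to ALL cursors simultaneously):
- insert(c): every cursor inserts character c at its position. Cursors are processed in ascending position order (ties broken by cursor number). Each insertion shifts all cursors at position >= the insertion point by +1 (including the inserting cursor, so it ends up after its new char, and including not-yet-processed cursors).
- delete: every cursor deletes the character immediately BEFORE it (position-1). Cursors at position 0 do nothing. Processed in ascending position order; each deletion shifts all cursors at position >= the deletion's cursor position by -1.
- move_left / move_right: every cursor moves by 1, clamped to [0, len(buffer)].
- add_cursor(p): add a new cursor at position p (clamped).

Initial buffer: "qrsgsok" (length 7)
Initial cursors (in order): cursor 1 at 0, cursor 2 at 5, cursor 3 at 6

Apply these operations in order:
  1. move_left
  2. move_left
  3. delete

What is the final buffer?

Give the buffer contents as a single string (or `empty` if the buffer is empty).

After op 1 (move_left): buffer="qrsgsok" (len 7), cursors c1@0 c2@4 c3@5, authorship .......
After op 2 (move_left): buffer="qrsgsok" (len 7), cursors c1@0 c2@3 c3@4, authorship .......
After op 3 (delete): buffer="qrsok" (len 5), cursors c1@0 c2@2 c3@2, authorship .....

Answer: qrsok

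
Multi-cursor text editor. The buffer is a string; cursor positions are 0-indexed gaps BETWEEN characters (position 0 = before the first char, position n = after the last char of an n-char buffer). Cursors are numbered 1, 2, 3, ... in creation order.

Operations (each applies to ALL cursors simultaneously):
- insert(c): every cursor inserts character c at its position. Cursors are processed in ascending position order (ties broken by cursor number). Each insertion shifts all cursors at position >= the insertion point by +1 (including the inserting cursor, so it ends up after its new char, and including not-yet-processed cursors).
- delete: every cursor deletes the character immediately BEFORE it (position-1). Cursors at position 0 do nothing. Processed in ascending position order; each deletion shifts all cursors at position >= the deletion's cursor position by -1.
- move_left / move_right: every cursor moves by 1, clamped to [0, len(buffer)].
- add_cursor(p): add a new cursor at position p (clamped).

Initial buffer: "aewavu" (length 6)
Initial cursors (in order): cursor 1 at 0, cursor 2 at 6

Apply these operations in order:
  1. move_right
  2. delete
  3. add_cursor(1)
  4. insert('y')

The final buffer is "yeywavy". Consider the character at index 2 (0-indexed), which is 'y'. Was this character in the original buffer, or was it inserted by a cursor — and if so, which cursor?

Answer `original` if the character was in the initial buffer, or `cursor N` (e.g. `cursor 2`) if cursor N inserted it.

After op 1 (move_right): buffer="aewavu" (len 6), cursors c1@1 c2@6, authorship ......
After op 2 (delete): buffer="ewav" (len 4), cursors c1@0 c2@4, authorship ....
After op 3 (add_cursor(1)): buffer="ewav" (len 4), cursors c1@0 c3@1 c2@4, authorship ....
After op 4 (insert('y')): buffer="yeywavy" (len 7), cursors c1@1 c3@3 c2@7, authorship 1.3...2
Authorship (.=original, N=cursor N): 1 . 3 . . . 2
Index 2: author = 3

Answer: cursor 3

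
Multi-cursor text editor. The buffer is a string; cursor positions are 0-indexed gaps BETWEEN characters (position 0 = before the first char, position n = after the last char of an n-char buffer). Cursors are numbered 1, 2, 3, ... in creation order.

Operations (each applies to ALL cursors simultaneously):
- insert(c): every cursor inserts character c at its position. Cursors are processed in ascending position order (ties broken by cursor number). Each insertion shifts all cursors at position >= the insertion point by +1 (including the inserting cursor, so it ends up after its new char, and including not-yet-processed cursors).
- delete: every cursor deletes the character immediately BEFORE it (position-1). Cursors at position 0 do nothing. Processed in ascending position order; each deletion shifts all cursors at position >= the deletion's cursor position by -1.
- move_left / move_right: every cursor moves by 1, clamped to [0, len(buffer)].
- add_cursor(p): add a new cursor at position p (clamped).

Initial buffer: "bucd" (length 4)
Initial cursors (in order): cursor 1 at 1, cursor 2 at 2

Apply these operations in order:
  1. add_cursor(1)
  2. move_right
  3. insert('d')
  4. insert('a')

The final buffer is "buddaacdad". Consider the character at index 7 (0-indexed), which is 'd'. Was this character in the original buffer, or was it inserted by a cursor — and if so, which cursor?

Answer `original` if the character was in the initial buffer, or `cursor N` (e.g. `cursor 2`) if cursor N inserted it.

Answer: cursor 2

Derivation:
After op 1 (add_cursor(1)): buffer="bucd" (len 4), cursors c1@1 c3@1 c2@2, authorship ....
After op 2 (move_right): buffer="bucd" (len 4), cursors c1@2 c3@2 c2@3, authorship ....
After op 3 (insert('d')): buffer="buddcdd" (len 7), cursors c1@4 c3@4 c2@6, authorship ..13.2.
After op 4 (insert('a')): buffer="buddaacdad" (len 10), cursors c1@6 c3@6 c2@9, authorship ..1313.22.
Authorship (.=original, N=cursor N): . . 1 3 1 3 . 2 2 .
Index 7: author = 2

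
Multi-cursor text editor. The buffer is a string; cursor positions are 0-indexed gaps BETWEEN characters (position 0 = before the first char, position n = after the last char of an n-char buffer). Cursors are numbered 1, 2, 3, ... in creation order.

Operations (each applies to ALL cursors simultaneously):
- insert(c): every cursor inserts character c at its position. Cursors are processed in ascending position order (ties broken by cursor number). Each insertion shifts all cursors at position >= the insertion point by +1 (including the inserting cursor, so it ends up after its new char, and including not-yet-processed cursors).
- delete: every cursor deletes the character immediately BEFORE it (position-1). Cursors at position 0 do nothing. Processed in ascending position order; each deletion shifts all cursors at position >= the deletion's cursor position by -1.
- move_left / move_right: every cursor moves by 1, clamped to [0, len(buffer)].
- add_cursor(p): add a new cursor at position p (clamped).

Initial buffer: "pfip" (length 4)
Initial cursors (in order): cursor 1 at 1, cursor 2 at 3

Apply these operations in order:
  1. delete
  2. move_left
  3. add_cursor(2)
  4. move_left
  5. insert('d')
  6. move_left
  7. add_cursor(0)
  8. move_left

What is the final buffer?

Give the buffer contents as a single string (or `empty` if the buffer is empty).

Answer: ddfdp

Derivation:
After op 1 (delete): buffer="fp" (len 2), cursors c1@0 c2@1, authorship ..
After op 2 (move_left): buffer="fp" (len 2), cursors c1@0 c2@0, authorship ..
After op 3 (add_cursor(2)): buffer="fp" (len 2), cursors c1@0 c2@0 c3@2, authorship ..
After op 4 (move_left): buffer="fp" (len 2), cursors c1@0 c2@0 c3@1, authorship ..
After op 5 (insert('d')): buffer="ddfdp" (len 5), cursors c1@2 c2@2 c3@4, authorship 12.3.
After op 6 (move_left): buffer="ddfdp" (len 5), cursors c1@1 c2@1 c3@3, authorship 12.3.
After op 7 (add_cursor(0)): buffer="ddfdp" (len 5), cursors c4@0 c1@1 c2@1 c3@3, authorship 12.3.
After op 8 (move_left): buffer="ddfdp" (len 5), cursors c1@0 c2@0 c4@0 c3@2, authorship 12.3.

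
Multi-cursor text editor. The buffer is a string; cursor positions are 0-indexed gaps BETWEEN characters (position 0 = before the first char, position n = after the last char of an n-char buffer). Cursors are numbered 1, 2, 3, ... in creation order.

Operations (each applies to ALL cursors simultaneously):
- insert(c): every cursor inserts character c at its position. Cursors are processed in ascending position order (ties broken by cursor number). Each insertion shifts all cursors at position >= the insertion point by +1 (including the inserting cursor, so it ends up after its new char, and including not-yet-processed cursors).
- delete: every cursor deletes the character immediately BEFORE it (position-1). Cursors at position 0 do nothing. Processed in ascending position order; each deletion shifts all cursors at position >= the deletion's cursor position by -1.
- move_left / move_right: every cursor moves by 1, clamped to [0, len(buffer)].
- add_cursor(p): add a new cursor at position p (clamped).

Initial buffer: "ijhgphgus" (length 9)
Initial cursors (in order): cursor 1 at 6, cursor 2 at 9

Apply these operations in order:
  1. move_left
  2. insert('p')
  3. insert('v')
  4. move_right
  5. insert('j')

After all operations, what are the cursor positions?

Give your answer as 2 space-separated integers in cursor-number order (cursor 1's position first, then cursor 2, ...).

Answer: 9 15

Derivation:
After op 1 (move_left): buffer="ijhgphgus" (len 9), cursors c1@5 c2@8, authorship .........
After op 2 (insert('p')): buffer="ijhgpphgups" (len 11), cursors c1@6 c2@10, authorship .....1...2.
After op 3 (insert('v')): buffer="ijhgppvhgupvs" (len 13), cursors c1@7 c2@12, authorship .....11...22.
After op 4 (move_right): buffer="ijhgppvhgupvs" (len 13), cursors c1@8 c2@13, authorship .....11...22.
After op 5 (insert('j')): buffer="ijhgppvhjgupvsj" (len 15), cursors c1@9 c2@15, authorship .....11.1..22.2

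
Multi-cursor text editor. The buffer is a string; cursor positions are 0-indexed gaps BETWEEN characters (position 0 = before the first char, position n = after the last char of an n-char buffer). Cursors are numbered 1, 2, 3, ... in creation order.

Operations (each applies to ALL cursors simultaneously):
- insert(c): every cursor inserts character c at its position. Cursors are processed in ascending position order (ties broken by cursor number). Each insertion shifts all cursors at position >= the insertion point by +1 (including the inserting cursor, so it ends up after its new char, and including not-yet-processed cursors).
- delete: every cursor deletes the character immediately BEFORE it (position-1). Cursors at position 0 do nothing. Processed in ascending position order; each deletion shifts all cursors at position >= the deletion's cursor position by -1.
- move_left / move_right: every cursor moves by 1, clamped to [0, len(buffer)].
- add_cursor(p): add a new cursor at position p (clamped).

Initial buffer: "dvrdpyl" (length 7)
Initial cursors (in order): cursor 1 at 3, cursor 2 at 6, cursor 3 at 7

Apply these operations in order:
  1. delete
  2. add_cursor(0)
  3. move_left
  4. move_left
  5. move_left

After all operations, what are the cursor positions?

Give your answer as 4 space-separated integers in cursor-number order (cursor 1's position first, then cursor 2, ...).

After op 1 (delete): buffer="dvdp" (len 4), cursors c1@2 c2@4 c3@4, authorship ....
After op 2 (add_cursor(0)): buffer="dvdp" (len 4), cursors c4@0 c1@2 c2@4 c3@4, authorship ....
After op 3 (move_left): buffer="dvdp" (len 4), cursors c4@0 c1@1 c2@3 c3@3, authorship ....
After op 4 (move_left): buffer="dvdp" (len 4), cursors c1@0 c4@0 c2@2 c3@2, authorship ....
After op 5 (move_left): buffer="dvdp" (len 4), cursors c1@0 c4@0 c2@1 c3@1, authorship ....

Answer: 0 1 1 0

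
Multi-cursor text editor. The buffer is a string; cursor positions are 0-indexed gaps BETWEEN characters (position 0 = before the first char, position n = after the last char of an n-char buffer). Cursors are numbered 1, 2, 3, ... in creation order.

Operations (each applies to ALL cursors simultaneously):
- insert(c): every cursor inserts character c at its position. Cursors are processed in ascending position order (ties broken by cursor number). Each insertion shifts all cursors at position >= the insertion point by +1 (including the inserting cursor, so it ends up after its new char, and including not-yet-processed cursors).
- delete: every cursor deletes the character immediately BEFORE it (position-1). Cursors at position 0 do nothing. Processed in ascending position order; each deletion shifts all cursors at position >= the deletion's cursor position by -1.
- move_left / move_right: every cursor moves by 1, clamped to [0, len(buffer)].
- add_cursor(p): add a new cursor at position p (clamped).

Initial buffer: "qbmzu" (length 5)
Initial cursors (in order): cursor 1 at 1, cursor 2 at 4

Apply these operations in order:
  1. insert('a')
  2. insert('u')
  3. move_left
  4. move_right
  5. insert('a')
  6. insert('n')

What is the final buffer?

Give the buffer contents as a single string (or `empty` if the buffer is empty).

Answer: qauanbmzauanu

Derivation:
After op 1 (insert('a')): buffer="qabmzau" (len 7), cursors c1@2 c2@6, authorship .1...2.
After op 2 (insert('u')): buffer="qaubmzauu" (len 9), cursors c1@3 c2@8, authorship .11...22.
After op 3 (move_left): buffer="qaubmzauu" (len 9), cursors c1@2 c2@7, authorship .11...22.
After op 4 (move_right): buffer="qaubmzauu" (len 9), cursors c1@3 c2@8, authorship .11...22.
After op 5 (insert('a')): buffer="qauabmzauau" (len 11), cursors c1@4 c2@10, authorship .111...222.
After op 6 (insert('n')): buffer="qauanbmzauanu" (len 13), cursors c1@5 c2@12, authorship .1111...2222.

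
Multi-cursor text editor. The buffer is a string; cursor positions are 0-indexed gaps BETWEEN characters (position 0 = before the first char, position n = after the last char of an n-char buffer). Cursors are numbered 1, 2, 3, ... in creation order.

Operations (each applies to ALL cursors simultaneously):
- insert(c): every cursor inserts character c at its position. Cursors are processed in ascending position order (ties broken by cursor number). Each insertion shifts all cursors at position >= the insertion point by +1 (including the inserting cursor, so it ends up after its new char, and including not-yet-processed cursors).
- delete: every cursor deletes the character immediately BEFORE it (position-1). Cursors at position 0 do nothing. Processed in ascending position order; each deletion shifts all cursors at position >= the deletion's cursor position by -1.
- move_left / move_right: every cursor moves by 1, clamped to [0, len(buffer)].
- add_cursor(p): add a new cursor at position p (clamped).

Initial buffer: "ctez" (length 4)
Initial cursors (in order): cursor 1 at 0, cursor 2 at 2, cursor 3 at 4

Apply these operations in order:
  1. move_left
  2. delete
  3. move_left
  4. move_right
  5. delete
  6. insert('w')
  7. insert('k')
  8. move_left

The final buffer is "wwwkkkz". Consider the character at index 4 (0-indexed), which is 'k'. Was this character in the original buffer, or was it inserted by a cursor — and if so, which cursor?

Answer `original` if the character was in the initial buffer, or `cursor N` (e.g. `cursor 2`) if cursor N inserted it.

Answer: cursor 2

Derivation:
After op 1 (move_left): buffer="ctez" (len 4), cursors c1@0 c2@1 c3@3, authorship ....
After op 2 (delete): buffer="tz" (len 2), cursors c1@0 c2@0 c3@1, authorship ..
After op 3 (move_left): buffer="tz" (len 2), cursors c1@0 c2@0 c3@0, authorship ..
After op 4 (move_right): buffer="tz" (len 2), cursors c1@1 c2@1 c3@1, authorship ..
After op 5 (delete): buffer="z" (len 1), cursors c1@0 c2@0 c3@0, authorship .
After op 6 (insert('w')): buffer="wwwz" (len 4), cursors c1@3 c2@3 c3@3, authorship 123.
After op 7 (insert('k')): buffer="wwwkkkz" (len 7), cursors c1@6 c2@6 c3@6, authorship 123123.
After op 8 (move_left): buffer="wwwkkkz" (len 7), cursors c1@5 c2@5 c3@5, authorship 123123.
Authorship (.=original, N=cursor N): 1 2 3 1 2 3 .
Index 4: author = 2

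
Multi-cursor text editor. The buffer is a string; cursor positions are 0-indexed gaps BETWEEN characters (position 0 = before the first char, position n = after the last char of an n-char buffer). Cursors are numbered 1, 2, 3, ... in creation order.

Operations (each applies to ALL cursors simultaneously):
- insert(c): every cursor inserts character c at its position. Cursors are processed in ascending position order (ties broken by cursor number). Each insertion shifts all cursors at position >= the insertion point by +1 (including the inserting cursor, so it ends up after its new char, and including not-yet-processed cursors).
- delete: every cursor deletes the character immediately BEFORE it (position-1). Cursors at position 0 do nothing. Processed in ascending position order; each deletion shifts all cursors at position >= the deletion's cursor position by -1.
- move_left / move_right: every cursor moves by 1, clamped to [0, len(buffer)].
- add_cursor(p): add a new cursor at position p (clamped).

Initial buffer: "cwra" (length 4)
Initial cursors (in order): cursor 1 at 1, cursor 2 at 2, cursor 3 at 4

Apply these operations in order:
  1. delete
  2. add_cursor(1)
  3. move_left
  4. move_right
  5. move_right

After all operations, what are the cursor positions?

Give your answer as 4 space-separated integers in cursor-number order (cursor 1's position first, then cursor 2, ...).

After op 1 (delete): buffer="r" (len 1), cursors c1@0 c2@0 c3@1, authorship .
After op 2 (add_cursor(1)): buffer="r" (len 1), cursors c1@0 c2@0 c3@1 c4@1, authorship .
After op 3 (move_left): buffer="r" (len 1), cursors c1@0 c2@0 c3@0 c4@0, authorship .
After op 4 (move_right): buffer="r" (len 1), cursors c1@1 c2@1 c3@1 c4@1, authorship .
After op 5 (move_right): buffer="r" (len 1), cursors c1@1 c2@1 c3@1 c4@1, authorship .

Answer: 1 1 1 1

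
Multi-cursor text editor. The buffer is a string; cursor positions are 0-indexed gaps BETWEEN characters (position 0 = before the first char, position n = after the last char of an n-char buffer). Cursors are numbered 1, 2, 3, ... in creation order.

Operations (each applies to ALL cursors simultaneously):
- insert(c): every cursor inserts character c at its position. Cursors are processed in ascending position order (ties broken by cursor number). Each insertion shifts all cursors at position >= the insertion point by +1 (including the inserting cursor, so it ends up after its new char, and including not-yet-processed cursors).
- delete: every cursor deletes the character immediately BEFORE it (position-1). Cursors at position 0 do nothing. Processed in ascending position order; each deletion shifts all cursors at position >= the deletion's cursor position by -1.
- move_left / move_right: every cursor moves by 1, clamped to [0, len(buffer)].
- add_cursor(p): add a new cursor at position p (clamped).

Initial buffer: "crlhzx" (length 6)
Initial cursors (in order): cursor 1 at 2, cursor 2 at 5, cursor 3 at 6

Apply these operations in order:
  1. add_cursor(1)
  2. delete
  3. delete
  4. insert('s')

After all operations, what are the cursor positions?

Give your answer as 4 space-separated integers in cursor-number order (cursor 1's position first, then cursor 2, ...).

After op 1 (add_cursor(1)): buffer="crlhzx" (len 6), cursors c4@1 c1@2 c2@5 c3@6, authorship ......
After op 2 (delete): buffer="lh" (len 2), cursors c1@0 c4@0 c2@2 c3@2, authorship ..
After op 3 (delete): buffer="" (len 0), cursors c1@0 c2@0 c3@0 c4@0, authorship 
After op 4 (insert('s')): buffer="ssss" (len 4), cursors c1@4 c2@4 c3@4 c4@4, authorship 1234

Answer: 4 4 4 4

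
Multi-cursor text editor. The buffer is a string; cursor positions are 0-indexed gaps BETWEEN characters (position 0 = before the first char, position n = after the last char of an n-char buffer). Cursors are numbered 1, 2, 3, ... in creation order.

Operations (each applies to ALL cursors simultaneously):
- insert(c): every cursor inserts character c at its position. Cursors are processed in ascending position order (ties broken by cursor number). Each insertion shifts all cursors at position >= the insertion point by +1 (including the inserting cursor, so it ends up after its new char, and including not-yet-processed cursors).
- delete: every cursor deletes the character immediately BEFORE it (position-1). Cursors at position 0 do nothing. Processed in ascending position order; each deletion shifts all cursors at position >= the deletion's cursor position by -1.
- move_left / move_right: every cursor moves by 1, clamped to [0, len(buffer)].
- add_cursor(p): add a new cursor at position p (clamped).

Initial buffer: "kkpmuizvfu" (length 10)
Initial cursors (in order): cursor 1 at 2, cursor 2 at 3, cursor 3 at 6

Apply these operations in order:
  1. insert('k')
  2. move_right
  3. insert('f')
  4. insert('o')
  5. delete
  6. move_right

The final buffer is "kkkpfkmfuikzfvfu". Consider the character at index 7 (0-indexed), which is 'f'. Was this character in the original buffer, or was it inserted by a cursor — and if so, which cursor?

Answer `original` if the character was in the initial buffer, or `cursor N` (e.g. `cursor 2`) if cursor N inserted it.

After op 1 (insert('k')): buffer="kkkpkmuikzvfu" (len 13), cursors c1@3 c2@5 c3@9, authorship ..1.2...3....
After op 2 (move_right): buffer="kkkpkmuikzvfu" (len 13), cursors c1@4 c2@6 c3@10, authorship ..1.2...3....
After op 3 (insert('f')): buffer="kkkpfkmfuikzfvfu" (len 16), cursors c1@5 c2@8 c3@13, authorship ..1.12.2..3.3...
After op 4 (insert('o')): buffer="kkkpfokmfouikzfovfu" (len 19), cursors c1@6 c2@10 c3@16, authorship ..1.112.22..3.33...
After op 5 (delete): buffer="kkkpfkmfuikzfvfu" (len 16), cursors c1@5 c2@8 c3@13, authorship ..1.12.2..3.3...
After op 6 (move_right): buffer="kkkpfkmfuikzfvfu" (len 16), cursors c1@6 c2@9 c3@14, authorship ..1.12.2..3.3...
Authorship (.=original, N=cursor N): . . 1 . 1 2 . 2 . . 3 . 3 . . .
Index 7: author = 2

Answer: cursor 2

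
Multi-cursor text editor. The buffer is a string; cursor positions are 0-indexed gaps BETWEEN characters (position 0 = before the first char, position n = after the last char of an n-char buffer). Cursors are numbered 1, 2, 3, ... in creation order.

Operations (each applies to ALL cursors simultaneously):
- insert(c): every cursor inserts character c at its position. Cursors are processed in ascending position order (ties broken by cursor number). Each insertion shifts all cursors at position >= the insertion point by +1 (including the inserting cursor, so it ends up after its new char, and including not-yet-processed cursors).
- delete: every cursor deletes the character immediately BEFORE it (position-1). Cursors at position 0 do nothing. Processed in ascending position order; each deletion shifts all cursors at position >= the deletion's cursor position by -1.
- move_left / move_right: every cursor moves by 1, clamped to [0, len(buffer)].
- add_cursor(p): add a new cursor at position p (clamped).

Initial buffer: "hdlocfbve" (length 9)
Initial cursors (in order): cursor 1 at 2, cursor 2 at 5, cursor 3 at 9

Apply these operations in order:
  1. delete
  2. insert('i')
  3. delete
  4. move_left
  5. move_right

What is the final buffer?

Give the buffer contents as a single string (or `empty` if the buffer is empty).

Answer: hlofbv

Derivation:
After op 1 (delete): buffer="hlofbv" (len 6), cursors c1@1 c2@3 c3@6, authorship ......
After op 2 (insert('i')): buffer="hiloifbvi" (len 9), cursors c1@2 c2@5 c3@9, authorship .1..2...3
After op 3 (delete): buffer="hlofbv" (len 6), cursors c1@1 c2@3 c3@6, authorship ......
After op 4 (move_left): buffer="hlofbv" (len 6), cursors c1@0 c2@2 c3@5, authorship ......
After op 5 (move_right): buffer="hlofbv" (len 6), cursors c1@1 c2@3 c3@6, authorship ......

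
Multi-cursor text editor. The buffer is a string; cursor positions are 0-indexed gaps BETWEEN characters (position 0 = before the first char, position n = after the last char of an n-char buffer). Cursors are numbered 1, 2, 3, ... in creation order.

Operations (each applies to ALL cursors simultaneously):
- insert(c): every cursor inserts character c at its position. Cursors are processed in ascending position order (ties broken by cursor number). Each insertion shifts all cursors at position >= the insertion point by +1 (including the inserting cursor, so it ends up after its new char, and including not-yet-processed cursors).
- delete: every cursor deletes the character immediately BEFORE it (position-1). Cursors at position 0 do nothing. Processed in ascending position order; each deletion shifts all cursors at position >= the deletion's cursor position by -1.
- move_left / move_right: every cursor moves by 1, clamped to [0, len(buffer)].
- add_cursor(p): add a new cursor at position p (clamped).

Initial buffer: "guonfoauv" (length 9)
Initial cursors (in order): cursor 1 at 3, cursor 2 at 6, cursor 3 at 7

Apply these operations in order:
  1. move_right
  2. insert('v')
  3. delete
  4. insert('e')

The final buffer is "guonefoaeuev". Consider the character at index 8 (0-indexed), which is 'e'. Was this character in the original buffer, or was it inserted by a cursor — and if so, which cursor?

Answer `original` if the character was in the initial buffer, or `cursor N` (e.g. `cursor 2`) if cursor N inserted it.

Answer: cursor 2

Derivation:
After op 1 (move_right): buffer="guonfoauv" (len 9), cursors c1@4 c2@7 c3@8, authorship .........
After op 2 (insert('v')): buffer="guonvfoavuvv" (len 12), cursors c1@5 c2@9 c3@11, authorship ....1...2.3.
After op 3 (delete): buffer="guonfoauv" (len 9), cursors c1@4 c2@7 c3@8, authorship .........
After op 4 (insert('e')): buffer="guonefoaeuev" (len 12), cursors c1@5 c2@9 c3@11, authorship ....1...2.3.
Authorship (.=original, N=cursor N): . . . . 1 . . . 2 . 3 .
Index 8: author = 2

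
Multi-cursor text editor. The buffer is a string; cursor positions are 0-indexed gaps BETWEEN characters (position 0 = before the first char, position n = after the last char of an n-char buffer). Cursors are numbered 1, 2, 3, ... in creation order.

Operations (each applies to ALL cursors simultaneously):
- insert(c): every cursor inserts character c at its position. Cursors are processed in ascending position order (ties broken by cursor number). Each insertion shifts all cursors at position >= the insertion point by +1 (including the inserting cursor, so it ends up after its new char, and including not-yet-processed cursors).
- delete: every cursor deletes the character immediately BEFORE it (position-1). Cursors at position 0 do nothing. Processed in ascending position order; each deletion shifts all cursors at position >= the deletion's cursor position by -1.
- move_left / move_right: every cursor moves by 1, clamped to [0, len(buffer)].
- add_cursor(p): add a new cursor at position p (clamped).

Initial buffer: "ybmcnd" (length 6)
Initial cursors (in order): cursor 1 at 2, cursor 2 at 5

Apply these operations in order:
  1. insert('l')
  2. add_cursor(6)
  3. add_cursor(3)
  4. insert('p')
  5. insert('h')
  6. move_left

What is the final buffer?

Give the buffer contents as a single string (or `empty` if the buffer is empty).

After op 1 (insert('l')): buffer="yblmcnld" (len 8), cursors c1@3 c2@7, authorship ..1...2.
After op 2 (add_cursor(6)): buffer="yblmcnld" (len 8), cursors c1@3 c3@6 c2@7, authorship ..1...2.
After op 3 (add_cursor(3)): buffer="yblmcnld" (len 8), cursors c1@3 c4@3 c3@6 c2@7, authorship ..1...2.
After op 4 (insert('p')): buffer="yblppmcnplpd" (len 12), cursors c1@5 c4@5 c3@9 c2@11, authorship ..114...322.
After op 5 (insert('h')): buffer="yblpphhmcnphlphd" (len 16), cursors c1@7 c4@7 c3@12 c2@15, authorship ..11414...33222.
After op 6 (move_left): buffer="yblpphhmcnphlphd" (len 16), cursors c1@6 c4@6 c3@11 c2@14, authorship ..11414...33222.

Answer: yblpphhmcnphlphd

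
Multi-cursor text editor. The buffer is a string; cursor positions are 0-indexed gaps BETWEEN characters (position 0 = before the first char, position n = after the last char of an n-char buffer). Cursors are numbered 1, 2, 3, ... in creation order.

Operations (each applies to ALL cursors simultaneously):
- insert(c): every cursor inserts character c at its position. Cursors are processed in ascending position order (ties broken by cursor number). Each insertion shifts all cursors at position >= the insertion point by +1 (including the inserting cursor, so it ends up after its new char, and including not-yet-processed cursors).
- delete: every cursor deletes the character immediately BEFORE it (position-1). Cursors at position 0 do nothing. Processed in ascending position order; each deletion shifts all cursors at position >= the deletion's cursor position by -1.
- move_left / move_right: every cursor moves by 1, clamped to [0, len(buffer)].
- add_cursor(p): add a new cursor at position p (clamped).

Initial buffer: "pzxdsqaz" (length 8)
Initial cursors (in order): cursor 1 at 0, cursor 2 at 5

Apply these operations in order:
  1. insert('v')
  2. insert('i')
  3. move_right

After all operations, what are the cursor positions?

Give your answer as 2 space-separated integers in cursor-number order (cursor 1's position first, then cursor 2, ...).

Answer: 3 10

Derivation:
After op 1 (insert('v')): buffer="vpzxdsvqaz" (len 10), cursors c1@1 c2@7, authorship 1.....2...
After op 2 (insert('i')): buffer="vipzxdsviqaz" (len 12), cursors c1@2 c2@9, authorship 11.....22...
After op 3 (move_right): buffer="vipzxdsviqaz" (len 12), cursors c1@3 c2@10, authorship 11.....22...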